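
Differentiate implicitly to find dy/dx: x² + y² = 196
Differentiate both sides with respect to x, treating y as y(x). By the chain rule, any term containing y contributes a factor of y' = dy/dx when we differentiate it.

Move every term to one side and write the relation as F(x, y) = 0. Term by term,
  d/dx[x^2] = 2x
  d/dx[y^2] = 2y·y'
  d/dx[-196] = 0

The pieces without y' make up ∂F/∂x and the coefficient of y' is ∂F/∂y:
  ∂F/∂x = 2x,
  ∂F/∂y = 2y.

Since d/dx[F] = ∂F/∂x + (∂F/∂y)·y' = 0, solve for y':
  (∂F/∂y)·y' = -∂F/∂x
  dy/dx = -(∂F/∂x)/(∂F/∂y) = -(2x)/(2y) = -x/y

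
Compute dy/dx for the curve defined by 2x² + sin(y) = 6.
Apply d/dx to both sides, remembering that y depends on x. Each occurrence of y therefore brings in a y' = dy/dx via the chain rule.

With F(x, y) equal to the left-hand side minus the right, differentiate F term by term:
  d/dx[2x^2] = 4x
  d/dx[sin(y)] = y'·cos(y)
  d/dx[-6] = 0
Adding these up, d/dx[F] = 0 becomes
  (4x) + (cos(y))·y' = 0,
so isolating y',
  dy/dx = -(4x)/(cos(y)) = -4x/cos(y)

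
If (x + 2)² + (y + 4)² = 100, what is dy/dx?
Apply d/dx to both sides, remembering that y depends on x. Each occurrence of y therefore brings in a y' = dy/dx via the chain rule.

With F(x, y) equal to the left-hand side minus the right, differentiate F term by term:
  d/dx[(x + 2)^2] = 2x + 4
  d/dx[(y + 4)^2] = 2·y'(y + 4)
  d/dx[-100] = 0
Adding these up, d/dx[F] = 0 becomes
  (2x + 4) + (2y + 8)·y' = 0,
so isolating y',
  dy/dx = -(2x + 4)/(2y + 8) = (-x - 2)/(y + 4)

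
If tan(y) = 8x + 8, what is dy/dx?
Differentiate both sides with respect to x, treating y as y(x). By the chain rule, any term containing y contributes a factor of y' = dy/dx when we differentiate it.

Move every term to one side and write the relation as F(x, y) = 0. Term by term,
  d/dx[-8x] = -8
  d/dx[tan(y)] = y'(tan(y)^2 + 1)
  d/dx[-8] = 0

The pieces without y' make up ∂F/∂x and the coefficient of y' is ∂F/∂y:
  ∂F/∂x = -8,
  ∂F/∂y = tan(y)^2 + 1.

Since d/dx[F] = ∂F/∂x + (∂F/∂y)·y' = 0, solve for y':
  (∂F/∂y)·y' = -∂F/∂x
  dy/dx = -(∂F/∂x)/(∂F/∂y) = -(-8)/(tan(y)^2 + 1) = 8cos(y)^2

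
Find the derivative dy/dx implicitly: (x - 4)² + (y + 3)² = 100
Apply d/dx to both sides, remembering that y depends on x. Each occurrence of y therefore brings in a y' = dy/dx via the chain rule.

With F(x, y) equal to the left-hand side minus the right, differentiate F term by term:
  d/dx[(x - 4)^2] = 2x - 8
  d/dx[(y + 3)^2] = 2·y'(y + 3)
  d/dx[-100] = 0
Adding these up, d/dx[F] = 0 becomes
  (2x - 8) + (2y + 6)·y' = 0,
so isolating y',
  dy/dx = -(2x - 8)/(2y + 6) = (4 - x)/(y + 3)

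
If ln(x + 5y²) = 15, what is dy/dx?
Differentiate the relation implicitly: treat y = y(x) and apply the chain rule, so every y-derivative picks up a y' = dy/dx factor.

With everything moved to the left-hand side, differentiate term by term:
  d/dx[ln(x + 5y^2)] = (10y·y' + 1)/(x + 5y^2)
  d/dx[-15] = 0

Separating the contributions that come from x directly and those that come through y:
  without y':      1/(x + 5y^2)
  multiplying y':  10y/(x + 5y^2)

so (1/(x + 5y^2)) + (10y/(x + 5y^2))·y' = 0, and therefore
  dy/dx = -(1/(x + 5y^2))/(10y/(x + 5y^2)) = -1/(10y)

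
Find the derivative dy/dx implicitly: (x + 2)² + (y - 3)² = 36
Apply d/dx to both sides, remembering that y depends on x. Each occurrence of y therefore brings in a y' = dy/dx via the chain rule.

With F(x, y) equal to the left-hand side minus the right, differentiate F term by term:
  d/dx[(x + 2)^2] = 2x + 4
  d/dx[(y - 3)^2] = 2·y'(y - 3)
  d/dx[-36] = 0
Adding these up, d/dx[F] = 0 becomes
  (2x + 4) + (2y - 6)·y' = 0,
so isolating y',
  dy/dx = -(2x + 4)/(2y - 6) = (-x - 2)/(y - 3)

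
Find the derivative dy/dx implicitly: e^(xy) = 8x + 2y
Differentiate the relation implicitly: treat y = y(x) and apply the chain rule, so every y-derivative picks up a y' = dy/dx factor.

With everything moved to the left-hand side, differentiate term by term:
  d/dx[-8x] = -8
  d/dx[-2y] = -2·y'
  d/dx[e^(xy)] = (x·y' + y)·e^(xy)

Separating the contributions that come from x directly and those that come through y:
  without y':      y·e^(xy) - 8
  multiplying y':  x·e^(xy) - 2

so (y·e^(xy) - 8) + (x·e^(xy) - 2)·y' = 0, and therefore
  dy/dx = -(y·e^(xy) - 8)/(x·e^(xy) - 2) = (-y·e^(xy) + 8)/(x·e^(xy) - 2)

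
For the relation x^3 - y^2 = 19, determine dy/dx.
Differentiate both sides with respect to x, treating y as y(x). By the chain rule, any term containing y contributes a factor of y' = dy/dx when we differentiate it.

Move every term to one side and write the relation as F(x, y) = 0. Term by term,
  d/dx[x^3] = 3x^2
  d/dx[-y^2] = -2y·y'
  d/dx[-19] = 0

The pieces without y' make up ∂F/∂x and the coefficient of y' is ∂F/∂y:
  ∂F/∂x = 3x^2,
  ∂F/∂y = -2y.

Since d/dx[F] = ∂F/∂x + (∂F/∂y)·y' = 0, solve for y':
  (∂F/∂y)·y' = -∂F/∂x
  dy/dx = -(∂F/∂x)/(∂F/∂y) = -(3x^2)/(-2y) = 3x^2/(2y)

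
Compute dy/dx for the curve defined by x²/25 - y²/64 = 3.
Apply d/dx to both sides, remembering that y depends on x. Each occurrence of y therefore brings in a y' = dy/dx via the chain rule.

With F(x, y) equal to the left-hand side minus the right, differentiate F term by term:
  d/dx[x^2/25] = 2x/25
  d/dx[-y^2/64] = -y·y'/32
  d/dx[-3] = 0
Adding these up, d/dx[F] = 0 becomes
  (2x/25) + (-y/32)·y' = 0,
so isolating y',
  dy/dx = -(2x/25)/(-y/32) = 64x/(25y)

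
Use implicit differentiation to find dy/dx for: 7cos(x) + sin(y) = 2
Differentiate both sides with respect to x, treating y as y(x). By the chain rule, any term containing y contributes a factor of y' = dy/dx when we differentiate it.

Move every term to one side and write the relation as F(x, y) = 0. Term by term,
  d/dx[sin(y)] = y'·cos(y)
  d/dx[7cos(x)] = -7sin(x)
  d/dx[-2] = 0

The pieces without y' make up ∂F/∂x and the coefficient of y' is ∂F/∂y:
  ∂F/∂x = -7sin(x),
  ∂F/∂y = cos(y).

Since d/dx[F] = ∂F/∂x + (∂F/∂y)·y' = 0, solve for y':
  (∂F/∂y)·y' = -∂F/∂x
  dy/dx = -(∂F/∂x)/(∂F/∂y) = -(-7sin(x))/(cos(y)) = 7sin(x)/cos(y)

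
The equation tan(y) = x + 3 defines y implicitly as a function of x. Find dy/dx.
Differentiate both sides with respect to x, treating y as y(x). By the chain rule, any term containing y contributes a factor of y' = dy/dx when we differentiate it.

Move every term to one side and write the relation as F(x, y) = 0. Term by term,
  d/dx[-x] = -1
  d/dx[tan(y)] = y'(tan(y)^2 + 1)
  d/dx[-3] = 0

The pieces without y' make up ∂F/∂x and the coefficient of y' is ∂F/∂y:
  ∂F/∂x = -1,
  ∂F/∂y = tan(y)^2 + 1.

Since d/dx[F] = ∂F/∂x + (∂F/∂y)·y' = 0, solve for y':
  (∂F/∂y)·y' = -∂F/∂x
  dy/dx = -(∂F/∂x)/(∂F/∂y) = -(-1)/(tan(y)^2 + 1) = cos(y)^2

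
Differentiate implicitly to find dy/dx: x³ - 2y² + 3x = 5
Apply d/dx to both sides, remembering that y depends on x. Each occurrence of y therefore brings in a y' = dy/dx via the chain rule.

With F(x, y) equal to the left-hand side minus the right, differentiate F term by term:
  d/dx[x^3] = 3x^2
  d/dx[3x] = 3
  d/dx[-2y^2] = -4y·y'
  d/dx[-5] = 0
Adding these up, d/dx[F] = 0 becomes
  (3x^2 + 3) + (-4y)·y' = 0,
so isolating y',
  dy/dx = -(3x^2 + 3)/(-4y) = 3(x^2 + 1)/(4y)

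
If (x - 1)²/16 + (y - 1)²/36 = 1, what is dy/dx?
Differentiate both sides with respect to x, treating y as y(x). By the chain rule, any term containing y contributes a factor of y' = dy/dx when we differentiate it.

Move every term to one side and write the relation as F(x, y) = 0. Term by term,
  d/dx[(x - 1)^2/16] = x/8 - 1/8
  d/dx[(y - 1)^2/36] = y'(y - 1)/18
  d/dx[-1] = 0

The pieces without y' make up ∂F/∂x and the coefficient of y' is ∂F/∂y:
  ∂F/∂x = x/8 - 1/8,
  ∂F/∂y = y/18 - 1/18.

Since d/dx[F] = ∂F/∂x + (∂F/∂y)·y' = 0, solve for y':
  (∂F/∂y)·y' = -∂F/∂x
  dy/dx = -(∂F/∂x)/(∂F/∂y) = -(x/8 - 1/8)/(y/18 - 1/18)
        = -((x - 1)/8)/((y - 1)/18) = 9(1 - x)/(4(y - 1))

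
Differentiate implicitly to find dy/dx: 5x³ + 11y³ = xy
Differentiate the relation implicitly: treat y = y(x) and apply the chain rule, so every y-derivative picks up a y' = dy/dx factor.

With everything moved to the left-hand side, differentiate term by term:
  d/dx[5x^3] = 15x^2
  d/dx[-xy] = -x·y' - y
  d/dx[11y^3] = 33y^2·y'

Separating the contributions that come from x directly and those that come through y:
  without y':      15x^2 - y
  multiplying y':  -x + 33y^2

so (15x^2 - y) + (-x + 33y^2)·y' = 0, and therefore
  dy/dx = -(15x^2 - y)/(-x + 33y^2) = (15x^2 - y)/(x - 33y^2)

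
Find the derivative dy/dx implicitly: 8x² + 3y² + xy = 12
Differentiate both sides with respect to x, treating y as y(x). By the chain rule, any term containing y contributes a factor of y' = dy/dx when we differentiate it.

Move every term to one side and write the relation as F(x, y) = 0. Term by term,
  d/dx[8x^2] = 16x
  d/dx[xy] = x·y' + y
  d/dx[3y^2] = 6y·y'
  d/dx[-12] = 0

The pieces without y' make up ∂F/∂x and the coefficient of y' is ∂F/∂y:
  ∂F/∂x = 16x + y,
  ∂F/∂y = x + 6y.

Since d/dx[F] = ∂F/∂x + (∂F/∂y)·y' = 0, solve for y':
  (∂F/∂y)·y' = -∂F/∂x
  dy/dx = -(∂F/∂x)/(∂F/∂y) = -(16x + y)/(x + 6y) = (-16x - y)/(x + 6y)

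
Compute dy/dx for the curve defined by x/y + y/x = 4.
Differentiate both sides with respect to x, treating y as y(x). By the chain rule, any term containing y contributes a factor of y' = dy/dx when we differentiate it.

Move every term to one side and write the relation as F(x, y) = 0. Term by term,
  d/dx[x/y] = -x·y'/y^2 + 1/y
  d/dx[y/x] = y'/x - y/x^2
  d/dx[-4] = 0

The pieces without y' make up ∂F/∂x and the coefficient of y' is ∂F/∂y:
  ∂F/∂x = 1/y - y/x^2,
  ∂F/∂y = -x/y^2 + 1/x.

Since d/dx[F] = ∂F/∂x + (∂F/∂y)·y' = 0, solve for y':
  (∂F/∂y)·y' = -∂F/∂x
  dy/dx = -(∂F/∂x)/(∂F/∂y) = -(1/y - y/x^2)/(-x/y^2 + 1/x)
        = -((x - y)(x + y)/(x^2y))/(-(x - y)(x + y)/(xy^2)) = y/x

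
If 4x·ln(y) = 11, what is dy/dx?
Differentiate both sides with respect to x, treating y as y(x). By the chain rule, any term containing y contributes a factor of y' = dy/dx when we differentiate it.

Move every term to one side and write the relation as F(x, y) = 0. Term by term,
  d/dx[4x·ln(y)] = 4x·y'/y + 4ln(y)
  d/dx[-11] = 0

The pieces without y' make up ∂F/∂x and the coefficient of y' is ∂F/∂y:
  ∂F/∂x = 4ln(y),
  ∂F/∂y = 4x/y.

Since d/dx[F] = ∂F/∂x + (∂F/∂y)·y' = 0, solve for y':
  (∂F/∂y)·y' = -∂F/∂x
  dy/dx = -(∂F/∂x)/(∂F/∂y) = -(4ln(y))/(4x/y) = -y·ln(y)/x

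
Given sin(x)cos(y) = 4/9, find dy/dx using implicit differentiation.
Differentiate the relation implicitly: treat y = y(x) and apply the chain rule, so every y-derivative picks up a y' = dy/dx factor.

With everything moved to the left-hand side, differentiate term by term:
  d/dx[sin(x)·cos(y)] = -y'·sin(x)·sin(y) + cos(x)·cos(y)
  d/dx[-4/9] = 0

Separating the contributions that come from x directly and those that come through y:
  without y':      cos(x)·cos(y)
  multiplying y':  -sin(x)·sin(y)

so (cos(x)·cos(y)) + (-sin(x)·sin(y))·y' = 0, and therefore
  dy/dx = -(cos(x)·cos(y))/(-sin(x)·sin(y)) = 1/(tan(x)·tan(y))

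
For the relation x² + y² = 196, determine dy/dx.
Take d/dx of both sides. Since y is implicitly a function of x, the chain rule attaches a y' = dy/dx factor whenever we differentiate through y.

Set F(x, y) = (left side) − (right side), so the curve is F = 0. Differentiating each term of F:
  d/dx[x^2] = 2x
  d/dx[y^2] = 2y·y'
  d/dx[-196] = 0

Collecting, the y'-free part is the partial derivative in x and the y' coefficient is the partial derivative in y:
  ∂F/∂x = 2x
  ∂F/∂y = 2y

so d/dx[F(x, y(x))] = ∂F/∂x + (∂F/∂y)·y' = 0. Rearranging,
  dy/dx = -(∂F/∂x)/(∂F/∂y) = -(2x)/(2y) = -x/y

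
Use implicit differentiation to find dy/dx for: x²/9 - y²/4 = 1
Apply d/dx to both sides, remembering that y depends on x. Each occurrence of y therefore brings in a y' = dy/dx via the chain rule.

With F(x, y) equal to the left-hand side minus the right, differentiate F term by term:
  d/dx[x^2/9] = 2x/9
  d/dx[-y^2/4] = -y·y'/2
  d/dx[-1] = 0
Adding these up, d/dx[F] = 0 becomes
  (2x/9) + (-y/2)·y' = 0,
so isolating y',
  dy/dx = -(2x/9)/(-y/2) = 4x/(9y)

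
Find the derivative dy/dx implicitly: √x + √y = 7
Differentiate the relation implicitly: treat y = y(x) and apply the chain rule, so every y-derivative picks up a y' = dy/dx factor.

With everything moved to the left-hand side, differentiate term by term:
  d/dx[√(x)] = 1/(2√(x))
  d/dx[√(y)] = y'/(2√(y))
  d/dx[-7] = 0

Separating the contributions that come from x directly and those that come through y:
  without y':      1/(2√(x))
  multiplying y':  1/(2√(y))

so (1/(2√(x))) + (1/(2√(y)))·y' = 0, and therefore
  dy/dx = -(1/(2√(x)))/(1/(2√(y))) = -√(y)/√(x)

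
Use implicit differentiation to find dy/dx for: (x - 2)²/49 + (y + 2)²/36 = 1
Apply d/dx to both sides, remembering that y depends on x. Each occurrence of y therefore brings in a y' = dy/dx via the chain rule.

With F(x, y) equal to the left-hand side minus the right, differentiate F term by term:
  d/dx[(x - 2)^2/49] = 2x/49 - 4/49
  d/dx[(y + 2)^2/36] = y'(y + 2)/18
  d/dx[-1] = 0
Adding these up, d/dx[F] = 0 becomes
  (2x/49 - 4/49) + (y/18 + 1/9)·y' = 0,
so isolating y',
  dy/dx = -(2x/49 - 4/49)/(y/18 + 1/9)
        = -(2(x - 2)/49)/((y + 2)/18) = 36(2 - x)/(49(y + 2))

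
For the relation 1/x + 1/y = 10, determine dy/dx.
Differentiate both sides with respect to x, treating y as y(x). By the chain rule, any term containing y contributes a factor of y' = dy/dx when we differentiate it.

Move every term to one side and write the relation as F(x, y) = 0. Term by term,
  d/dx[1/y] = -y'/y^2
  d/dx[1/x] = -1/x^2
  d/dx[-10] = 0

The pieces without y' make up ∂F/∂x and the coefficient of y' is ∂F/∂y:
  ∂F/∂x = -1/x^2,
  ∂F/∂y = -1/y^2.

Since d/dx[F] = ∂F/∂x + (∂F/∂y)·y' = 0, solve for y':
  (∂F/∂y)·y' = -∂F/∂x
  dy/dx = -(∂F/∂x)/(∂F/∂y) = -(-1/x^2)/(-1/y^2) = -y^2/x^2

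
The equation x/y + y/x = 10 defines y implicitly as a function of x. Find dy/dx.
Differentiate the relation implicitly: treat y = y(x) and apply the chain rule, so every y-derivative picks up a y' = dy/dx factor.

With everything moved to the left-hand side, differentiate term by term:
  d/dx[x/y] = -x·y'/y^2 + 1/y
  d/dx[y/x] = y'/x - y/x^2
  d/dx[-10] = 0

Separating the contributions that come from x directly and those that come through y:
  without y':      1/y - y/x^2
  multiplying y':  -x/y^2 + 1/x

so (1/y - y/x^2) + (-x/y^2 + 1/x)·y' = 0, and therefore
  dy/dx = -(1/y - y/x^2)/(-x/y^2 + 1/x)
        = -((x - y)(x + y)/(x^2y))/(-(x - y)(x + y)/(xy^2)) = y/x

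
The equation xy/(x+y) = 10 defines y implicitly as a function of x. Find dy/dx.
Apply d/dx to both sides, remembering that y depends on x. Each occurrence of y therefore brings in a y' = dy/dx via the chain rule.

With F(x, y) equal to the left-hand side minus the right, differentiate F term by term:
  d/dx[xy/(x + y)] = xy(-y' - 1)/(x + y)^2 + x·y'/(x + y) + y/(x + y)
  d/dx[-10] = 0
Adding these up, d/dx[F] = 0 becomes
  (-xy/(x + y)^2 + y/(x + y)) + (-xy/(x + y)^2 + x/(x + y))·y' = 0,
so isolating y',
  dy/dx = -(-xy/(x + y)^2 + y/(x + y))/(-xy/(x + y)^2 + x/(x + y))
        = -(y^2/(x + y)^2)/(x^2/(x + y)^2) = -y^2/x^2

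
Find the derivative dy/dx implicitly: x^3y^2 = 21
Apply d/dx to both sides, remembering that y depends on x. Each occurrence of y therefore brings in a y' = dy/dx via the chain rule.

With F(x, y) equal to the left-hand side minus the right, differentiate F term by term:
  d/dx[x^3y^2] = 2x^3y·y' + 3x^2y^2
  d/dx[-21] = 0
Adding these up, d/dx[F] = 0 becomes
  (3x^2y^2) + (2x^3y)·y' = 0,
so isolating y',
  dy/dx = -(3x^2y^2)/(2x^3y) = -3y/(2x)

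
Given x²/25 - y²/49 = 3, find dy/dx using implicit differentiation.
Apply d/dx to both sides, remembering that y depends on x. Each occurrence of y therefore brings in a y' = dy/dx via the chain rule.

With F(x, y) equal to the left-hand side minus the right, differentiate F term by term:
  d/dx[x^2/25] = 2x/25
  d/dx[-y^2/49] = -2y·y'/49
  d/dx[-3] = 0
Adding these up, d/dx[F] = 0 becomes
  (2x/25) + (-2y/49)·y' = 0,
so isolating y',
  dy/dx = -(2x/25)/(-2y/49) = 49x/(25y)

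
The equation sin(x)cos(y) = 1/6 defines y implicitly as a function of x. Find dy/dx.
Differentiate the relation implicitly: treat y = y(x) and apply the chain rule, so every y-derivative picks up a y' = dy/dx factor.

With everything moved to the left-hand side, differentiate term by term:
  d/dx[sin(x)·cos(y)] = -y'·sin(x)·sin(y) + cos(x)·cos(y)
  d/dx[-1/6] = 0

Separating the contributions that come from x directly and those that come through y:
  without y':      cos(x)·cos(y)
  multiplying y':  -sin(x)·sin(y)

so (cos(x)·cos(y)) + (-sin(x)·sin(y))·y' = 0, and therefore
  dy/dx = -(cos(x)·cos(y))/(-sin(x)·sin(y)) = 1/(tan(x)·tan(y))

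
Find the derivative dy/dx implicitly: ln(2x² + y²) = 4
Differentiate both sides with respect to x, treating y as y(x). By the chain rule, any term containing y contributes a factor of y' = dy/dx when we differentiate it.

Move every term to one side and write the relation as F(x, y) = 0. Term by term,
  d/dx[ln(2x^2 + y^2)] = (4x + 2y·y')/(2x^2 + y^2)
  d/dx[-4] = 0

The pieces without y' make up ∂F/∂x and the coefficient of y' is ∂F/∂y:
  ∂F/∂x = 4x/(2x^2 + y^2),
  ∂F/∂y = 2y/(2x^2 + y^2).

Since d/dx[F] = ∂F/∂x + (∂F/∂y)·y' = 0, solve for y':
  (∂F/∂y)·y' = -∂F/∂x
  dy/dx = -(∂F/∂x)/(∂F/∂y) = -(4x/(2x^2 + y^2))/(2y/(2x^2 + y^2)) = -2x/y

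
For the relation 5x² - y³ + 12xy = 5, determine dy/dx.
Differentiate both sides with respect to x, treating y as y(x). By the chain rule, any term containing y contributes a factor of y' = dy/dx when we differentiate it.

Move every term to one side and write the relation as F(x, y) = 0. Term by term,
  d/dx[5x^2] = 10x
  d/dx[12xy] = 12x·y' + 12y
  d/dx[-y^3] = -3y^2·y'
  d/dx[-5] = 0

The pieces without y' make up ∂F/∂x and the coefficient of y' is ∂F/∂y:
  ∂F/∂x = 10x + 12y,
  ∂F/∂y = 12x - 3y^2.

Since d/dx[F] = ∂F/∂x + (∂F/∂y)·y' = 0, solve for y':
  (∂F/∂y)·y' = -∂F/∂x
  dy/dx = -(∂F/∂x)/(∂F/∂y) = -(10x + 12y)/(12x - 3y^2) = 2(-5x - 6y)/(3(4x - y^2))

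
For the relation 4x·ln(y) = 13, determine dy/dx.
Apply d/dx to both sides, remembering that y depends on x. Each occurrence of y therefore brings in a y' = dy/dx via the chain rule.

With F(x, y) equal to the left-hand side minus the right, differentiate F term by term:
  d/dx[4x·ln(y)] = 4x·y'/y + 4ln(y)
  d/dx[-13] = 0
Adding these up, d/dx[F] = 0 becomes
  (4ln(y)) + (4x/y)·y' = 0,
so isolating y',
  dy/dx = -(4ln(y))/(4x/y) = -y·ln(y)/x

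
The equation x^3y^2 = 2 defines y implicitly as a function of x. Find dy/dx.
Differentiate both sides with respect to x, treating y as y(x). By the chain rule, any term containing y contributes a factor of y' = dy/dx when we differentiate it.

Move every term to one side and write the relation as F(x, y) = 0. Term by term,
  d/dx[x^3y^2] = 2x^3y·y' + 3x^2y^2
  d/dx[-2] = 0

The pieces without y' make up ∂F/∂x and the coefficient of y' is ∂F/∂y:
  ∂F/∂x = 3x^2y^2,
  ∂F/∂y = 2x^3y.

Since d/dx[F] = ∂F/∂x + (∂F/∂y)·y' = 0, solve for y':
  (∂F/∂y)·y' = -∂F/∂x
  dy/dx = -(∂F/∂x)/(∂F/∂y) = -(3x^2y^2)/(2x^3y) = -3y/(2x)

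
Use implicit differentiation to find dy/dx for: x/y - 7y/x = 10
Take d/dx of both sides. Since y is implicitly a function of x, the chain rule attaches a y' = dy/dx factor whenever we differentiate through y.

Set F(x, y) = (left side) − (right side), so the curve is F = 0. Differentiating each term of F:
  d/dx[x/y] = -x·y'/y^2 + 1/y
  d/dx[-7y/x] = -7·y'/x + 7y/x^2
  d/dx[-10] = 0

Collecting, the y'-free part is the partial derivative in x and the y' coefficient is the partial derivative in y:
  ∂F/∂x = 1/y + 7y/x^2
  ∂F/∂y = -x/y^2 - 7/x

so d/dx[F(x, y(x))] = ∂F/∂x + (∂F/∂y)·y' = 0. Rearranging,
  dy/dx = -(∂F/∂x)/(∂F/∂y) = -(1/y + 7y/x^2)/(-x/y^2 - 7/x)
        = -((x^2 + 7y^2)/(x^2y))/(-(x^2 + 7y^2)/(xy^2)) = y/x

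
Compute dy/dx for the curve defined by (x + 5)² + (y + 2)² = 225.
Differentiate both sides with respect to x, treating y as y(x). By the chain rule, any term containing y contributes a factor of y' = dy/dx when we differentiate it.

Move every term to one side and write the relation as F(x, y) = 0. Term by term,
  d/dx[(x + 5)^2] = 2x + 10
  d/dx[(y + 2)^2] = 2·y'(y + 2)
  d/dx[-225] = 0

The pieces without y' make up ∂F/∂x and the coefficient of y' is ∂F/∂y:
  ∂F/∂x = 2x + 10,
  ∂F/∂y = 2y + 4.

Since d/dx[F] = ∂F/∂x + (∂F/∂y)·y' = 0, solve for y':
  (∂F/∂y)·y' = -∂F/∂x
  dy/dx = -(∂F/∂x)/(∂F/∂y) = -(2x + 10)/(2y + 4) = (-x - 5)/(y + 2)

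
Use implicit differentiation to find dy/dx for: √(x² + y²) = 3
Differentiate the relation implicitly: treat y = y(x) and apply the chain rule, so every y-derivative picks up a y' = dy/dx factor.

With everything moved to the left-hand side, differentiate term by term:
  d/dx[√(x^2 + y^2)] = (x + y·y')/√(x^2 + y^2)
  d/dx[-3] = 0

Separating the contributions that come from x directly and those that come through y:
  without y':      x/√(x^2 + y^2)
  multiplying y':  y/√(x^2 + y^2)

so (x/√(x^2 + y^2)) + (y/√(x^2 + y^2))·y' = 0, and therefore
  dy/dx = -(x/√(x^2 + y^2))/(y/√(x^2 + y^2)) = -x/y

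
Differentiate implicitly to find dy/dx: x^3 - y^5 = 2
Differentiate both sides with respect to x, treating y as y(x). By the chain rule, any term containing y contributes a factor of y' = dy/dx when we differentiate it.

Move every term to one side and write the relation as F(x, y) = 0. Term by term,
  d/dx[x^3] = 3x^2
  d/dx[-y^5] = -5y^4·y'
  d/dx[-2] = 0

The pieces without y' make up ∂F/∂x and the coefficient of y' is ∂F/∂y:
  ∂F/∂x = 3x^2,
  ∂F/∂y = -5y^4.

Since d/dx[F] = ∂F/∂x + (∂F/∂y)·y' = 0, solve for y':
  (∂F/∂y)·y' = -∂F/∂x
  dy/dx = -(∂F/∂x)/(∂F/∂y) = -(3x^2)/(-5y^4) = 3x^2/(5y^4)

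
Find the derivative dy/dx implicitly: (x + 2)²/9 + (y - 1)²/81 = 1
Apply d/dx to both sides, remembering that y depends on x. Each occurrence of y therefore brings in a y' = dy/dx via the chain rule.

With F(x, y) equal to the left-hand side minus the right, differentiate F term by term:
  d/dx[(x + 2)^2/9] = 2x/9 + 4/9
  d/dx[(y - 1)^2/81] = 2·y'(y - 1)/81
  d/dx[-1] = 0
Adding these up, d/dx[F] = 0 becomes
  (2x/9 + 4/9) + (2y/81 - 2/81)·y' = 0,
so isolating y',
  dy/dx = -(2x/9 + 4/9)/(2y/81 - 2/81)
        = -(2(x + 2)/9)/(2(y - 1)/81) = 9(-x - 2)/(y - 1)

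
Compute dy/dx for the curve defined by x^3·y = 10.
Apply d/dx to both sides, remembering that y depends on x. Each occurrence of y therefore brings in a y' = dy/dx via the chain rule.

With F(x, y) equal to the left-hand side minus the right, differentiate F term by term:
  d/dx[x^3y] = x^3·y' + 3x^2y
  d/dx[-10] = 0
Adding these up, d/dx[F] = 0 becomes
  (3x^2y) + (x^3)·y' = 0,
so isolating y',
  dy/dx = -(3x^2y)/(x^3) = -3y/x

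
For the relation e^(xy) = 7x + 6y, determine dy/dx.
Differentiate both sides with respect to x, treating y as y(x). By the chain rule, any term containing y contributes a factor of y' = dy/dx when we differentiate it.

Move every term to one side and write the relation as F(x, y) = 0. Term by term,
  d/dx[-7x] = -7
  d/dx[-6y] = -6·y'
  d/dx[e^(xy)] = (x·y' + y)·e^(xy)

The pieces without y' make up ∂F/∂x and the coefficient of y' is ∂F/∂y:
  ∂F/∂x = y·e^(xy) - 7,
  ∂F/∂y = x·e^(xy) - 6.

Since d/dx[F] = ∂F/∂x + (∂F/∂y)·y' = 0, solve for y':
  (∂F/∂y)·y' = -∂F/∂x
  dy/dx = -(∂F/∂x)/(∂F/∂y) = -(y·e^(xy) - 7)/(x·e^(xy) - 6) = (-y·e^(xy) + 7)/(x·e^(xy) - 6)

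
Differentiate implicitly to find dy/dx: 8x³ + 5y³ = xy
Differentiate the relation implicitly: treat y = y(x) and apply the chain rule, so every y-derivative picks up a y' = dy/dx factor.

With everything moved to the left-hand side, differentiate term by term:
  d/dx[8x^3] = 24x^2
  d/dx[-xy] = -x·y' - y
  d/dx[5y^3] = 15y^2·y'

Separating the contributions that come from x directly and those that come through y:
  without y':      24x^2 - y
  multiplying y':  -x + 15y^2

so (24x^2 - y) + (-x + 15y^2)·y' = 0, and therefore
  dy/dx = -(24x^2 - y)/(-x + 15y^2) = (24x^2 - y)/(x - 15y^2)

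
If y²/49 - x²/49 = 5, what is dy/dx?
Apply d/dx to both sides, remembering that y depends on x. Each occurrence of y therefore brings in a y' = dy/dx via the chain rule.

With F(x, y) equal to the left-hand side minus the right, differentiate F term by term:
  d/dx[-x^2/49] = -2x/49
  d/dx[y^2/49] = 2y·y'/49
  d/dx[-5] = 0
Adding these up, d/dx[F] = 0 becomes
  (-2x/49) + (2y/49)·y' = 0,
so isolating y',
  dy/dx = -(-2x/49)/(2y/49) = x/y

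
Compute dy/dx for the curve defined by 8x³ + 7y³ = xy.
Differentiate both sides with respect to x, treating y as y(x). By the chain rule, any term containing y contributes a factor of y' = dy/dx when we differentiate it.

Move every term to one side and write the relation as F(x, y) = 0. Term by term,
  d/dx[8x^3] = 24x^2
  d/dx[-xy] = -x·y' - y
  d/dx[7y^3] = 21y^2·y'

The pieces without y' make up ∂F/∂x and the coefficient of y' is ∂F/∂y:
  ∂F/∂x = 24x^2 - y,
  ∂F/∂y = -x + 21y^2.

Since d/dx[F] = ∂F/∂x + (∂F/∂y)·y' = 0, solve for y':
  (∂F/∂y)·y' = -∂F/∂x
  dy/dx = -(∂F/∂x)/(∂F/∂y) = -(24x^2 - y)/(-x + 21y^2) = (24x^2 - y)/(x - 21y^2)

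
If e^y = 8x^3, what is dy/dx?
Differentiate the relation implicitly: treat y = y(x) and apply the chain rule, so every y-derivative picks up a y' = dy/dx factor.

With everything moved to the left-hand side, differentiate term by term:
  d/dx[-8x^3] = -24x^2
  d/dx[e^(y)] = y'·e^(y)

Separating the contributions that come from x directly and those that come through y:
  without y':      -24x^2
  multiplying y':  e^(y)

so (-24x^2) + (e^(y))·y' = 0, and therefore
  dy/dx = -(-24x^2)/(e^(y)) = 24x^2e^(-y)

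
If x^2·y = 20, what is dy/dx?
Differentiate both sides with respect to x, treating y as y(x). By the chain rule, any term containing y contributes a factor of y' = dy/dx when we differentiate it.

Move every term to one side and write the relation as F(x, y) = 0. Term by term,
  d/dx[x^2y] = x^2·y' + 2xy
  d/dx[-20] = 0

The pieces without y' make up ∂F/∂x and the coefficient of y' is ∂F/∂y:
  ∂F/∂x = 2xy,
  ∂F/∂y = x^2.

Since d/dx[F] = ∂F/∂x + (∂F/∂y)·y' = 0, solve for y':
  (∂F/∂y)·y' = -∂F/∂x
  dy/dx = -(∂F/∂x)/(∂F/∂y) = -(2xy)/(x^2) = -2y/x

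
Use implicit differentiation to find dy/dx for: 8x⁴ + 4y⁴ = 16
Take d/dx of both sides. Since y is implicitly a function of x, the chain rule attaches a y' = dy/dx factor whenever we differentiate through y.

Set F(x, y) = (left side) − (right side), so the curve is F = 0. Differentiating each term of F:
  d/dx[8x^4] = 32x^3
  d/dx[4y^4] = 16y^3·y'
  d/dx[-16] = 0

Collecting, the y'-free part is the partial derivative in x and the y' coefficient is the partial derivative in y:
  ∂F/∂x = 32x^3
  ∂F/∂y = 16y^3

so d/dx[F(x, y(x))] = ∂F/∂x + (∂F/∂y)·y' = 0. Rearranging,
  dy/dx = -(∂F/∂x)/(∂F/∂y) = -(32x^3)/(16y^3) = -2x^3/y^3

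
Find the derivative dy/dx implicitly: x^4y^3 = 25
Differentiate both sides with respect to x, treating y as y(x). By the chain rule, any term containing y contributes a factor of y' = dy/dx when we differentiate it.

Move every term to one side and write the relation as F(x, y) = 0. Term by term,
  d/dx[x^4y^3] = 3x^4y^2·y' + 4x^3y^3
  d/dx[-25] = 0

The pieces without y' make up ∂F/∂x and the coefficient of y' is ∂F/∂y:
  ∂F/∂x = 4x^3y^3,
  ∂F/∂y = 3x^4y^2.

Since d/dx[F] = ∂F/∂x + (∂F/∂y)·y' = 0, solve for y':
  (∂F/∂y)·y' = -∂F/∂x
  dy/dx = -(∂F/∂x)/(∂F/∂y) = -(4x^3y^3)/(3x^4y^2) = -4y/(3x)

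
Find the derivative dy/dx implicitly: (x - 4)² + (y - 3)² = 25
Differentiate both sides with respect to x, treating y as y(x). By the chain rule, any term containing y contributes a factor of y' = dy/dx when we differentiate it.

Move every term to one side and write the relation as F(x, y) = 0. Term by term,
  d/dx[(x - 4)^2] = 2x - 8
  d/dx[(y - 3)^2] = 2·y'(y - 3)
  d/dx[-25] = 0

The pieces without y' make up ∂F/∂x and the coefficient of y' is ∂F/∂y:
  ∂F/∂x = 2x - 8,
  ∂F/∂y = 2y - 6.

Since d/dx[F] = ∂F/∂x + (∂F/∂y)·y' = 0, solve for y':
  (∂F/∂y)·y' = -∂F/∂x
  dy/dx = -(∂F/∂x)/(∂F/∂y) = -(2x - 8)/(2y - 6) = (4 - x)/(y - 3)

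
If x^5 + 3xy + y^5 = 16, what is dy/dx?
Differentiate the relation implicitly: treat y = y(x) and apply the chain rule, so every y-derivative picks up a y' = dy/dx factor.

With everything moved to the left-hand side, differentiate term by term:
  d/dx[x^5] = 5x^4
  d/dx[3xy] = 3x·y' + 3y
  d/dx[y^5] = 5y^4·y'
  d/dx[-16] = 0

Separating the contributions that come from x directly and those that come through y:
  without y':      5x^4 + 3y
  multiplying y':  3x + 5y^4

so (5x^4 + 3y) + (3x + 5y^4)·y' = 0, and therefore
  dy/dx = -(5x^4 + 3y)/(3x + 5y^4) = (-5x^4 - 3y)/(3x + 5y^4)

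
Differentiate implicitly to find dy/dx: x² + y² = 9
Take d/dx of both sides. Since y is implicitly a function of x, the chain rule attaches a y' = dy/dx factor whenever we differentiate through y.

Set F(x, y) = (left side) − (right side), so the curve is F = 0. Differentiating each term of F:
  d/dx[x^2] = 2x
  d/dx[y^2] = 2y·y'
  d/dx[-9] = 0

Collecting, the y'-free part is the partial derivative in x and the y' coefficient is the partial derivative in y:
  ∂F/∂x = 2x
  ∂F/∂y = 2y

so d/dx[F(x, y(x))] = ∂F/∂x + (∂F/∂y)·y' = 0. Rearranging,
  dy/dx = -(∂F/∂x)/(∂F/∂y) = -(2x)/(2y) = -x/y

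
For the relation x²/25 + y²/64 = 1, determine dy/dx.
Differentiate both sides with respect to x, treating y as y(x). By the chain rule, any term containing y contributes a factor of y' = dy/dx when we differentiate it.

Move every term to one side and write the relation as F(x, y) = 0. Term by term,
  d/dx[x^2/25] = 2x/25
  d/dx[y^2/64] = y·y'/32
  d/dx[-1] = 0

The pieces without y' make up ∂F/∂x and the coefficient of y' is ∂F/∂y:
  ∂F/∂x = 2x/25,
  ∂F/∂y = y/32.

Since d/dx[F] = ∂F/∂x + (∂F/∂y)·y' = 0, solve for y':
  (∂F/∂y)·y' = -∂F/∂x
  dy/dx = -(∂F/∂x)/(∂F/∂y) = -(2x/25)/(y/32) = -64x/(25y)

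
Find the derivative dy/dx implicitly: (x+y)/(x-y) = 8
Differentiate the relation implicitly: treat y = y(x) and apply the chain rule, so every y-derivative picks up a y' = dy/dx factor.

With everything moved to the left-hand side, differentiate term by term:
  d/dx[(x + y)/(x - y)] = (y' + 1)/(x - y) + (x + y)(y' - 1)/(x - y)^2
  d/dx[-8] = 0

Separating the contributions that come from x directly and those that come through y:
  without y':      1/(x - y) - (x + y)/(x - y)^2
  multiplying y':  1/(x - y) + (x + y)/(x - y)^2

so (1/(x - y) - (x + y)/(x - y)^2) + (1/(x - y) + (x + y)/(x - y)^2)·y' = 0, and therefore
  dy/dx = -(1/(x - y) - (x + y)/(x - y)^2)/(1/(x - y) + (x + y)/(x - y)^2)
        = -(-2y/(x - y)^2)/(2x/(x - y)^2) = y/x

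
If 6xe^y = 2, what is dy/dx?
Differentiate the relation implicitly: treat y = y(x) and apply the chain rule, so every y-derivative picks up a y' = dy/dx factor.

With everything moved to the left-hand side, differentiate term by term:
  d/dx[6x·e^(y)] = 6x·y'·e^(y) + 6e^(y)
  d/dx[-2] = 0

Separating the contributions that come from x directly and those that come through y:
  without y':      6e^(y)
  multiplying y':  6x·e^(y)

so (6e^(y)) + (6x·e^(y))·y' = 0, and therefore
  dy/dx = -(6e^(y))/(6x·e^(y)) = -1/x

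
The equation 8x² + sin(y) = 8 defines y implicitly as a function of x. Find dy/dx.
Take d/dx of both sides. Since y is implicitly a function of x, the chain rule attaches a y' = dy/dx factor whenever we differentiate through y.

Set F(x, y) = (left side) − (right side), so the curve is F = 0. Differentiating each term of F:
  d/dx[8x^2] = 16x
  d/dx[sin(y)] = y'·cos(y)
  d/dx[-8] = 0

Collecting, the y'-free part is the partial derivative in x and the y' coefficient is the partial derivative in y:
  ∂F/∂x = 16x
  ∂F/∂y = cos(y)

so d/dx[F(x, y(x))] = ∂F/∂x + (∂F/∂y)·y' = 0. Rearranging,
  dy/dx = -(∂F/∂x)/(∂F/∂y) = -(16x)/(cos(y)) = -16x/cos(y)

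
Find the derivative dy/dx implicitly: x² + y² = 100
Apply d/dx to both sides, remembering that y depends on x. Each occurrence of y therefore brings in a y' = dy/dx via the chain rule.

With F(x, y) equal to the left-hand side minus the right, differentiate F term by term:
  d/dx[x^2] = 2x
  d/dx[y^2] = 2y·y'
  d/dx[-100] = 0
Adding these up, d/dx[F] = 0 becomes
  (2x) + (2y)·y' = 0,
so isolating y',
  dy/dx = -(2x)/(2y) = -x/y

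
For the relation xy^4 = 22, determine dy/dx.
Take d/dx of both sides. Since y is implicitly a function of x, the chain rule attaches a y' = dy/dx factor whenever we differentiate through y.

Set F(x, y) = (left side) − (right side), so the curve is F = 0. Differentiating each term of F:
  d/dx[xy^4] = 4xy^3·y' + y^4
  d/dx[-22] = 0

Collecting, the y'-free part is the partial derivative in x and the y' coefficient is the partial derivative in y:
  ∂F/∂x = y^4
  ∂F/∂y = 4xy^3

so d/dx[F(x, y(x))] = ∂F/∂x + (∂F/∂y)·y' = 0. Rearranging,
  dy/dx = -(∂F/∂x)/(∂F/∂y) = -(y^4)/(4xy^3) = -y/(4x)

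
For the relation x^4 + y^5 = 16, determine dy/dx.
Apply d/dx to both sides, remembering that y depends on x. Each occurrence of y therefore brings in a y' = dy/dx via the chain rule.

With F(x, y) equal to the left-hand side minus the right, differentiate F term by term:
  d/dx[x^4] = 4x^3
  d/dx[y^5] = 5y^4·y'
  d/dx[-16] = 0
Adding these up, d/dx[F] = 0 becomes
  (4x^3) + (5y^4)·y' = 0,
so isolating y',
  dy/dx = -(4x^3)/(5y^4) = -4x^3/(5y^4)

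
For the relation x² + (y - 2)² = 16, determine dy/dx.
Take d/dx of both sides. Since y is implicitly a function of x, the chain rule attaches a y' = dy/dx factor whenever we differentiate through y.

Set F(x, y) = (left side) − (right side), so the curve is F = 0. Differentiating each term of F:
  d/dx[x^2] = 2x
  d/dx[(y - 2)^2] = 2·y'(y - 2)
  d/dx[-16] = 0

Collecting, the y'-free part is the partial derivative in x and the y' coefficient is the partial derivative in y:
  ∂F/∂x = 2x
  ∂F/∂y = 2y - 4

so d/dx[F(x, y(x))] = ∂F/∂x + (∂F/∂y)·y' = 0. Rearranging,
  dy/dx = -(∂F/∂x)/(∂F/∂y) = -(2x)/(2y - 4) = -x/(y - 2)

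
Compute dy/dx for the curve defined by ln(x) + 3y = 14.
Differentiate both sides with respect to x, treating y as y(x). By the chain rule, any term containing y contributes a factor of y' = dy/dx when we differentiate it.

Move every term to one side and write the relation as F(x, y) = 0. Term by term,
  d/dx[3y] = 3·y'
  d/dx[ln(x)] = 1/x
  d/dx[-14] = 0

The pieces without y' make up ∂F/∂x and the coefficient of y' is ∂F/∂y:
  ∂F/∂x = 1/x,
  ∂F/∂y = 3.

Since d/dx[F] = ∂F/∂x + (∂F/∂y)·y' = 0, solve for y':
  (∂F/∂y)·y' = -∂F/∂x
  dy/dx = -(∂F/∂x)/(∂F/∂y) = -(1/x)/(3) = -1/(3x)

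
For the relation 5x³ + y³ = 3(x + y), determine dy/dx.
Differentiate both sides with respect to x, treating y as y(x). By the chain rule, any term containing y contributes a factor of y' = dy/dx when we differentiate it.

Move every term to one side and write the relation as F(x, y) = 0. Term by term,
  d/dx[5x^3] = 15x^2
  d/dx[-3x] = -3
  d/dx[y^3] = 3y^2·y'
  d/dx[-3y] = -3·y'

The pieces without y' make up ∂F/∂x and the coefficient of y' is ∂F/∂y:
  ∂F/∂x = 15x^2 - 3,
  ∂F/∂y = 3y^2 - 3.

Since d/dx[F] = ∂F/∂x + (∂F/∂y)·y' = 0, solve for y':
  (∂F/∂y)·y' = -∂F/∂x
  dy/dx = -(∂F/∂x)/(∂F/∂y) = -(15x^2 - 3)/(3y^2 - 3) = (1 - 5x^2)/(y^2 - 1)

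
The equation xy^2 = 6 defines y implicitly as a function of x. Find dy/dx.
Differentiate the relation implicitly: treat y = y(x) and apply the chain rule, so every y-derivative picks up a y' = dy/dx factor.

With everything moved to the left-hand side, differentiate term by term:
  d/dx[xy^2] = 2xy·y' + y^2
  d/dx[-6] = 0

Separating the contributions that come from x directly and those that come through y:
  without y':      y^2
  multiplying y':  2xy

so (y^2) + (2xy)·y' = 0, and therefore
  dy/dx = -(y^2)/(2xy) = -y/(2x)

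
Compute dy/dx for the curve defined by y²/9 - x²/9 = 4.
Differentiate the relation implicitly: treat y = y(x) and apply the chain rule, so every y-derivative picks up a y' = dy/dx factor.

With everything moved to the left-hand side, differentiate term by term:
  d/dx[-x^2/9] = -2x/9
  d/dx[y^2/9] = 2y·y'/9
  d/dx[-4] = 0

Separating the contributions that come from x directly and those that come through y:
  without y':      -2x/9
  multiplying y':  2y/9

so (-2x/9) + (2y/9)·y' = 0, and therefore
  dy/dx = -(-2x/9)/(2y/9) = x/y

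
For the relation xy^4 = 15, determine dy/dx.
Differentiate both sides with respect to x, treating y as y(x). By the chain rule, any term containing y contributes a factor of y' = dy/dx when we differentiate it.

Move every term to one side and write the relation as F(x, y) = 0. Term by term,
  d/dx[xy^4] = 4xy^3·y' + y^4
  d/dx[-15] = 0

The pieces without y' make up ∂F/∂x and the coefficient of y' is ∂F/∂y:
  ∂F/∂x = y^4,
  ∂F/∂y = 4xy^3.

Since d/dx[F] = ∂F/∂x + (∂F/∂y)·y' = 0, solve for y':
  (∂F/∂y)·y' = -∂F/∂x
  dy/dx = -(∂F/∂x)/(∂F/∂y) = -(y^4)/(4xy^3) = -y/(4x)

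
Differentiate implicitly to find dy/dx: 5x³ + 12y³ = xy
Differentiate both sides with respect to x, treating y as y(x). By the chain rule, any term containing y contributes a factor of y' = dy/dx when we differentiate it.

Move every term to one side and write the relation as F(x, y) = 0. Term by term,
  d/dx[5x^3] = 15x^2
  d/dx[-xy] = -x·y' - y
  d/dx[12y^3] = 36y^2·y'

The pieces without y' make up ∂F/∂x and the coefficient of y' is ∂F/∂y:
  ∂F/∂x = 15x^2 - y,
  ∂F/∂y = -x + 36y^2.

Since d/dx[F] = ∂F/∂x + (∂F/∂y)·y' = 0, solve for y':
  (∂F/∂y)·y' = -∂F/∂x
  dy/dx = -(∂F/∂x)/(∂F/∂y) = -(15x^2 - y)/(-x + 36y^2) = (15x^2 - y)/(x - 36y^2)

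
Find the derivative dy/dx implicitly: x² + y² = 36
Differentiate the relation implicitly: treat y = y(x) and apply the chain rule, so every y-derivative picks up a y' = dy/dx factor.

With everything moved to the left-hand side, differentiate term by term:
  d/dx[x^2] = 2x
  d/dx[y^2] = 2y·y'
  d/dx[-36] = 0

Separating the contributions that come from x directly and those that come through y:
  without y':      2x
  multiplying y':  2y

so (2x) + (2y)·y' = 0, and therefore
  dy/dx = -(2x)/(2y) = -x/y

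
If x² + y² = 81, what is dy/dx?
Apply d/dx to both sides, remembering that y depends on x. Each occurrence of y therefore brings in a y' = dy/dx via the chain rule.

With F(x, y) equal to the left-hand side minus the right, differentiate F term by term:
  d/dx[x^2] = 2x
  d/dx[y^2] = 2y·y'
  d/dx[-81] = 0
Adding these up, d/dx[F] = 0 becomes
  (2x) + (2y)·y' = 0,
so isolating y',
  dy/dx = -(2x)/(2y) = -x/y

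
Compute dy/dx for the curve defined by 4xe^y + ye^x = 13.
Differentiate both sides with respect to x, treating y as y(x). By the chain rule, any term containing y contributes a factor of y' = dy/dx when we differentiate it.

Move every term to one side and write the relation as F(x, y) = 0. Term by term,
  d/dx[4x·e^(y)] = 4x·y'·e^(y) + 4e^(y)
  d/dx[y·e^(x)] = y·e^(x) + y'·e^(x)
  d/dx[-13] = 0

The pieces without y' make up ∂F/∂x and the coefficient of y' is ∂F/∂y:
  ∂F/∂x = y·e^(x) + 4e^(y),
  ∂F/∂y = 4x·e^(y) + e^(x).

Since d/dx[F] = ∂F/∂x + (∂F/∂y)·y' = 0, solve for y':
  (∂F/∂y)·y' = -∂F/∂x
  dy/dx = -(∂F/∂x)/(∂F/∂y) = -(y·e^(x) + 4e^(y))/(4x·e^(y) + e^(x)) = (-y·e^(x) - 4e^(y))/(4x·e^(y) + e^(x))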